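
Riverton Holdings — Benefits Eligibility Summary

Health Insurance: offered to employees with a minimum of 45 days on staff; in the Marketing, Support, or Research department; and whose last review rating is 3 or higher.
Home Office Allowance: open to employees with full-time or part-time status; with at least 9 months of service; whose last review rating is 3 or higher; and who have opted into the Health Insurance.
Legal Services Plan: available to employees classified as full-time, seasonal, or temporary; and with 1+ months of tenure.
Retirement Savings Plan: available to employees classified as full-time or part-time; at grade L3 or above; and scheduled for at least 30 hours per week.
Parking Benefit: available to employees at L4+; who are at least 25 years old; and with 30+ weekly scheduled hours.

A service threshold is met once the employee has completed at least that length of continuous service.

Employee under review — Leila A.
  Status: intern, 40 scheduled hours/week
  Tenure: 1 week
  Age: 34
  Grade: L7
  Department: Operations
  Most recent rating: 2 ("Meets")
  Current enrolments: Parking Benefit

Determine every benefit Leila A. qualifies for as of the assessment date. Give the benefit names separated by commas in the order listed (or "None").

Parking Benefit

Health Insurance — service 1 week < 45 days ✗ → not eligible.
Home Office Allowance — status intern ✗ (requires full-time or part-time) → not eligible.
Legal Services Plan — status intern ✗ (requires full-time, seasonal, or temporary) → not eligible.
Retirement Savings Plan — status intern ✗ (requires full-time or part-time) → not eligible.
Parking Benefit — grade L7 ≥ L4 ✓; age 34 ≥ 25 ✓; 40 hrs/wk ≥ 30 ✓ → eligible.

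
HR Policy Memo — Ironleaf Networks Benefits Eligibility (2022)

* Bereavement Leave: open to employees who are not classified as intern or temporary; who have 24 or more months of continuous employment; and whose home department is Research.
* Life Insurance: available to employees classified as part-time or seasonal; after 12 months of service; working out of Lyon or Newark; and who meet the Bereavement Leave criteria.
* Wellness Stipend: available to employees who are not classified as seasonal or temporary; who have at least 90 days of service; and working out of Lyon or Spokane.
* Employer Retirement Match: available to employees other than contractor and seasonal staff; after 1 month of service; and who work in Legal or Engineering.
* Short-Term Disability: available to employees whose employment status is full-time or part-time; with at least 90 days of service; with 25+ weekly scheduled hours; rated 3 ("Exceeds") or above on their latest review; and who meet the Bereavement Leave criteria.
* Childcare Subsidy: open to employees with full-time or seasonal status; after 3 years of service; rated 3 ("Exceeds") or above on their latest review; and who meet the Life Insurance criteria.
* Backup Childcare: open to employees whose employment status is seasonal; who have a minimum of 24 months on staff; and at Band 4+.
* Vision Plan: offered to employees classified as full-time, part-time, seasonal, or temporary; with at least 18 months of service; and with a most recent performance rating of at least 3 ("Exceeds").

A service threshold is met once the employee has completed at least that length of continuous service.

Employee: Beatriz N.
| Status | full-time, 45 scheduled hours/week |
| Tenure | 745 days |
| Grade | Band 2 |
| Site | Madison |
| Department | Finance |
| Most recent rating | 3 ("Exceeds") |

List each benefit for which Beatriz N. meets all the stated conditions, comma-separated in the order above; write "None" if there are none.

Vision Plan

Bereavement Leave — status full-time ✓ (not excluded); service 745 days ≥ 24 months (≈720 days) ✓; dept Finance ✗ → not eligible.
Life Insurance — status full-time ✗ (requires part-time or seasonal) → not eligible.
Wellness Stipend — status full-time ✓ (not excluded); service 745 days ≥ 90 days ✓; site Madison ✗ (not Lyon or Spokane) → not eligible.
Employer Retirement Match — status full-time ✓ (not excluded); service 745 days ≥ 1 month (≈30 days) ✓; dept Finance ✗ → not eligible.
Short-Term Disability — status full-time ✓; service 745 days ≥ 90 days ✓; 45 hrs/wk ≥ 25 ✓; rating 3 ≥ 3 ✓; not eligible for Bereavement Leave ✗ → not eligible.
Childcare Subsidy — status full-time ✓; service 745 days < 3 years (≈1095 days) ✗ → not eligible.
Backup Childcare — status full-time ✗ (requires seasonal) → not eligible.
Vision Plan — status full-time ✓; service 745 days ≥ 18 months (≈540 days) ✓; rating 3 ≥ 3 ✓ → eligible.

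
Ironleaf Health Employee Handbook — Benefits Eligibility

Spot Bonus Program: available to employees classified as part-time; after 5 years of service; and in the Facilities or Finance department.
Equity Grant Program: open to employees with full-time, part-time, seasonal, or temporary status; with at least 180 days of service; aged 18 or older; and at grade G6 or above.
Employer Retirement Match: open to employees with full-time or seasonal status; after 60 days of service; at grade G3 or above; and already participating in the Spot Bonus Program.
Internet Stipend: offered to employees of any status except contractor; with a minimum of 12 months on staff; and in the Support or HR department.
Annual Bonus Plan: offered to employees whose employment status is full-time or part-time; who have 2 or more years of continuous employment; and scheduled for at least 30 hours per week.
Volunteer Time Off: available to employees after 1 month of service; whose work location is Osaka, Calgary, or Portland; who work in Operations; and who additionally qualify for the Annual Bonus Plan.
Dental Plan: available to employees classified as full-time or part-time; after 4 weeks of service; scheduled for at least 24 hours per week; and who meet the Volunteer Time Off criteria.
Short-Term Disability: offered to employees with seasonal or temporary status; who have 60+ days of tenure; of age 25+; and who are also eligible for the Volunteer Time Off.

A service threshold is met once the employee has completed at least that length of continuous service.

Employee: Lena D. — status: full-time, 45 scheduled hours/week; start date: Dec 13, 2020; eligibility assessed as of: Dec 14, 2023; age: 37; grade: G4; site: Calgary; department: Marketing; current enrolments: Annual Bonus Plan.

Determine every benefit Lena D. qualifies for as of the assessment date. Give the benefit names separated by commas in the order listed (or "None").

Service from Dec 13, 2020 to Dec 14, 2023: 1096 days.
Spot Bonus Program — status full-time ✗ (requires part-time) → not eligible.
Equity Grant Program — status full-time ✓; service 1096 days ≥ 180 days ✓; age 37 ≥ 18 ✓; grade G4 < G6 ✗ → not eligible.
Employer Retirement Match — status full-time ✓; service 1096 days ≥ 60 days ✓; grade G4 ≥ G3 ✓; not enrolled in Spot Bonus Program ✗ → not eligible.
Internet Stipend — status full-time ✓ (not excluded); service 1096 days ≥ 12 months (≈360 days) ✓; dept Marketing ✗ → not eligible.
Annual Bonus Plan — status full-time ✓; service 1096 days ≥ 2 years (≈730 days) ✓; 45 hrs/wk ≥ 30 ✓ → eligible.
Volunteer Time Off — service 1096 days ≥ 1 month (≈30 days) ✓; site Calgary ✓; dept Marketing ✗ → not eligible.
Dental Plan — status full-time ✓; service 1096 days ≥ 4 weeks (≈28 days) ✓; 45 hrs/wk ≥ 24 ✓; not eligible for Volunteer Time Off ✗ → not eligible.
Short-Term Disability — status full-time ✗ (requires seasonal or temporary) → not eligible.

Annual Bonus Plan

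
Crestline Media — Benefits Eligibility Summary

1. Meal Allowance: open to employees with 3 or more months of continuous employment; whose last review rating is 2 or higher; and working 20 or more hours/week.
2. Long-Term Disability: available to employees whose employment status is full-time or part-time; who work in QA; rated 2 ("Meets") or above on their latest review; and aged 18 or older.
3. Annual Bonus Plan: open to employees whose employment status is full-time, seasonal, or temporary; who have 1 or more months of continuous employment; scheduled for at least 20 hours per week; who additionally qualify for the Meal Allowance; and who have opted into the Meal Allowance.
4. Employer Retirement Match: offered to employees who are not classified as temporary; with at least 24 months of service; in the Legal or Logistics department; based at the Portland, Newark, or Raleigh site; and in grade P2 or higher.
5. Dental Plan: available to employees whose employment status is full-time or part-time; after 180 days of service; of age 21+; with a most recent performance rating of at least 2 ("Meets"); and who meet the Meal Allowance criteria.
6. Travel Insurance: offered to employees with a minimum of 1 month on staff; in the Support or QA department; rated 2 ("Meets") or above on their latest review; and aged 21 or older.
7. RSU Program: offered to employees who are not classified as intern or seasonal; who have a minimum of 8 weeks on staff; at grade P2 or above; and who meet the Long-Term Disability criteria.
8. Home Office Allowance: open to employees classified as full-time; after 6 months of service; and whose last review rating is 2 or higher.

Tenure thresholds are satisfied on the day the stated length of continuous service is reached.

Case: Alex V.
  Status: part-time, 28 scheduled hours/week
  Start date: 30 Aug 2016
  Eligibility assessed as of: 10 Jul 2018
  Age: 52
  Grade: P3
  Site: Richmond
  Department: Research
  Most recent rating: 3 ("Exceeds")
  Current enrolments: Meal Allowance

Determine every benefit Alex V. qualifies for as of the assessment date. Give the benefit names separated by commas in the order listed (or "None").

Meal Allowance, Dental Plan

Service from 30 Aug 2016 to 10 Jul 2018: 679 days.
Meal Allowance — service 679 days ≥ 3 months (≈90 days) ✓; rating 3 ≥ 2 ✓; 28 hrs/wk ≥ 20 ✓ → eligible.
Long-Term Disability — status part-time ✓; dept Research ✗ → not eligible.
Annual Bonus Plan — status part-time ✗ (requires full-time, seasonal, or temporary) → not eligible.
Employer Retirement Match — status part-time ✓ (not excluded); service 679 days < 24 months (≈720 days) ✗ → not eligible.
Dental Plan — status part-time ✓; service 679 days ≥ 180 days ✓; age 52 ≥ 21 ✓; rating 3 ≥ 2 ✓; eligible for Meal Allowance ✓ → eligible.
Travel Insurance — service 679 days ≥ 1 month (≈30 days) ✓; dept Research ✗ → not eligible.
RSU Program — status part-time ✓ (not excluded); service 679 days ≥ 8 weeks (≈56 days) ✓; grade P3 ≥ P2 ✓; not eligible for Long-Term Disability ✗ → not eligible.
Home Office Allowance — status part-time ✗ (requires full-time) → not eligible.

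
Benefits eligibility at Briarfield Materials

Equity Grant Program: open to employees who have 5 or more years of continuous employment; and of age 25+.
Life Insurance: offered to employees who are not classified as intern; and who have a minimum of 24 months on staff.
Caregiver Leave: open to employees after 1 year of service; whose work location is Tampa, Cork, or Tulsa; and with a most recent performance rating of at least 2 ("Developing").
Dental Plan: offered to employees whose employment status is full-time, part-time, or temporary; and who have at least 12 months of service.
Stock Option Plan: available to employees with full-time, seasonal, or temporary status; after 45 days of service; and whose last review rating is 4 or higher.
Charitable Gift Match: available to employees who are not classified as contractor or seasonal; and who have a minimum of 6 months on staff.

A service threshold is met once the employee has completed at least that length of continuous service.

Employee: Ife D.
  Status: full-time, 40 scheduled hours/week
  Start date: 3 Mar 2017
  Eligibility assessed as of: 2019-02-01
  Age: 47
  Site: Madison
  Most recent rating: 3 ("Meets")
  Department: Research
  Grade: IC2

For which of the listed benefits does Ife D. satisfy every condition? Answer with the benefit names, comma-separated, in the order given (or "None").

Dental Plan, Charitable Gift Match

Service from 3 Mar 2017 to 2019-02-01: 700 days.
Equity Grant Program — service 700 days < 5 years (≈1825 days) ✗ → not eligible.
Life Insurance — status full-time ✓ (not excluded); service 700 days < 24 months (≈720 days) ✗ → not eligible.
Caregiver Leave — service 700 days ≥ 1 year (≈365 days) ✓; site Madison ✗ (not Tampa, Cork, or Tulsa) → not eligible.
Dental Plan — status full-time ✓; service 700 days ≥ 12 months (≈360 days) ✓ → eligible.
Stock Option Plan — status full-time ✓; service 700 days ≥ 45 days ✓; rating 3 < 4 ✗ → not eligible.
Charitable Gift Match — status full-time ✓ (not excluded); service 700 days ≥ 6 months (≈180 days) ✓ → eligible.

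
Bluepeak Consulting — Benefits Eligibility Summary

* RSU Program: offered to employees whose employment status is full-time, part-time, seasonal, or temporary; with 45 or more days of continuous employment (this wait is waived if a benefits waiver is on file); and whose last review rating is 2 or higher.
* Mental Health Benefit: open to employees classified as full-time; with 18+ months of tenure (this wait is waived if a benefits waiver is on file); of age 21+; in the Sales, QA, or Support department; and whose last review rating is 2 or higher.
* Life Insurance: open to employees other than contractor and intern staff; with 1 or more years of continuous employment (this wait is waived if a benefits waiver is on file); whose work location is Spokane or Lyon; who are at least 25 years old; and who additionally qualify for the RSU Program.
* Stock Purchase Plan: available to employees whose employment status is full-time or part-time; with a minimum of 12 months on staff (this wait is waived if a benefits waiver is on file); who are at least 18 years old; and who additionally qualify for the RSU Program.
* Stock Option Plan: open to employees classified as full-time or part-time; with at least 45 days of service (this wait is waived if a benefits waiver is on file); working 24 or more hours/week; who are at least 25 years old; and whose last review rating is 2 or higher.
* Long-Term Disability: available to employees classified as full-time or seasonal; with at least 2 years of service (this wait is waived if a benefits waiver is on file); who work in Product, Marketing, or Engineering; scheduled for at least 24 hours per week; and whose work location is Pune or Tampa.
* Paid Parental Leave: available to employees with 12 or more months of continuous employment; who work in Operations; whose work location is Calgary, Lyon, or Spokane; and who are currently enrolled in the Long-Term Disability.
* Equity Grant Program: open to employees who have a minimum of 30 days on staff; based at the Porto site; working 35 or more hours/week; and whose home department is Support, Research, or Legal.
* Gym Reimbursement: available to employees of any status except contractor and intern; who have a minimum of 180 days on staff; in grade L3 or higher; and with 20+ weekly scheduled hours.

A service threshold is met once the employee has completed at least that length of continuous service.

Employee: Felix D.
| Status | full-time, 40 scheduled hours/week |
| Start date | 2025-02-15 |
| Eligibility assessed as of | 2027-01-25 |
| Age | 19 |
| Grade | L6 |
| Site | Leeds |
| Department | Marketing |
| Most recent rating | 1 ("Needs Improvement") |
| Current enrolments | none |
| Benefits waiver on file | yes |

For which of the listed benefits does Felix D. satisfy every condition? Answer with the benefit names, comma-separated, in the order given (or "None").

Service from 2025-02-15 to 2027-01-25: 709 days.
RSU Program — status full-time ✓; benefits waiver on file ✓; rating 1 < 2 ✗ → not eligible.
Mental Health Benefit — status full-time ✓; benefits waiver on file ✓; age 19 < 21 ✗ → not eligible.
Life Insurance — status full-time ✓ (not excluded); benefits waiver on file ✓; site Leeds ✗ (not Spokane or Lyon) → not eligible.
Stock Purchase Plan — status full-time ✓; benefits waiver on file ✓; age 19 ≥ 18 ✓; not eligible for RSU Program ✗ → not eligible.
Stock Option Plan — status full-time ✓; benefits waiver on file ✓; 40 hrs/wk ≥ 24 ✓; age 19 < 25 ✗ → not eligible.
Long-Term Disability — status full-time ✓; benefits waiver on file ✓; dept Marketing ✓; 40 hrs/wk ≥ 24 ✓; site Leeds ✗ (not Pune or Tampa) → not eligible.
Paid Parental Leave — service 709 days ≥ 12 months (≈360 days) ✓; dept Marketing ✗ → not eligible.
Equity Grant Program — service 709 days ≥ 30 days ✓; site Leeds ✗ (not Porto) → not eligible.
Gym Reimbursement — status full-time ✓ (not excluded); service 709 days ≥ 180 days ✓; grade L6 ≥ L3 ✓; 40 hrs/wk ≥ 20 ✓ → eligible.

Gym Reimbursement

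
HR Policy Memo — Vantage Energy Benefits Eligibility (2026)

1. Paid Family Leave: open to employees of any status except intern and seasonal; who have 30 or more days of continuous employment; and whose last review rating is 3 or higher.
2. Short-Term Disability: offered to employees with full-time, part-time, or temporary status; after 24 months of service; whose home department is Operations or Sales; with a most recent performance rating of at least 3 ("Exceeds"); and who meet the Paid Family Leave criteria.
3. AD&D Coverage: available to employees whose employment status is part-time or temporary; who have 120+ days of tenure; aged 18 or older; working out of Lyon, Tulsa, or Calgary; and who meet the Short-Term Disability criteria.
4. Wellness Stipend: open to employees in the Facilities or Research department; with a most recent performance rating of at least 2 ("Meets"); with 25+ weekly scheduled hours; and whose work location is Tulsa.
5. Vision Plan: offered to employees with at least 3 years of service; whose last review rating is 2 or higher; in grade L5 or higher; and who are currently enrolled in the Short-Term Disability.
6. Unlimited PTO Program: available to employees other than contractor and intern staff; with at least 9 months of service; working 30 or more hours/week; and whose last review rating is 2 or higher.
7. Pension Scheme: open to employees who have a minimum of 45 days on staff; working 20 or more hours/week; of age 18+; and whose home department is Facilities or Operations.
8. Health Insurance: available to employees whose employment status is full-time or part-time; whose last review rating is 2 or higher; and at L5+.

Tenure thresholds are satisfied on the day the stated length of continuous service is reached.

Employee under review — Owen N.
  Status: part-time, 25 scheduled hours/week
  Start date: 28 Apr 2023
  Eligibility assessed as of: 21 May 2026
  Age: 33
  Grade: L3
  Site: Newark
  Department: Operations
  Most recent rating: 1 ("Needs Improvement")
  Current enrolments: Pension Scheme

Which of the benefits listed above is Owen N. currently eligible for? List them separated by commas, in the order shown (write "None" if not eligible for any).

Service from 28 Apr 2023 to 21 May 2026: 1119 days.
Paid Family Leave — status part-time ✓ (not excluded); service 1119 days ≥ 30 days ✓; rating 1 < 3 ✗ → not eligible.
Short-Term Disability — status part-time ✓; service 1119 days ≥ 24 months (≈720 days) ✓; dept Operations ✓; rating 1 < 3 ✗ → not eligible.
AD&D Coverage — status part-time ✓; service 1119 days ≥ 120 days ✓; age 33 ≥ 18 ✓; site Newark ✗ (not Lyon, Tulsa, or Calgary) → not eligible.
Wellness Stipend — dept Operations ✗ → not eligible.
Vision Plan — service 1119 days ≥ 3 years (≈1095 days) ✓; rating 1 < 2 ✗ → not eligible.
Unlimited PTO Program — status part-time ✓ (not excluded); service 1119 days ≥ 9 months (≈270 days) ✓; 25 hrs/wk < 30 ✗ → not eligible.
Pension Scheme — service 1119 days ≥ 45 days ✓; 25 hrs/wk ≥ 20 ✓; age 33 ≥ 18 ✓; dept Operations ✓ → eligible.
Health Insurance — status part-time ✓; rating 1 < 2 ✗ → not eligible.

Pension Scheme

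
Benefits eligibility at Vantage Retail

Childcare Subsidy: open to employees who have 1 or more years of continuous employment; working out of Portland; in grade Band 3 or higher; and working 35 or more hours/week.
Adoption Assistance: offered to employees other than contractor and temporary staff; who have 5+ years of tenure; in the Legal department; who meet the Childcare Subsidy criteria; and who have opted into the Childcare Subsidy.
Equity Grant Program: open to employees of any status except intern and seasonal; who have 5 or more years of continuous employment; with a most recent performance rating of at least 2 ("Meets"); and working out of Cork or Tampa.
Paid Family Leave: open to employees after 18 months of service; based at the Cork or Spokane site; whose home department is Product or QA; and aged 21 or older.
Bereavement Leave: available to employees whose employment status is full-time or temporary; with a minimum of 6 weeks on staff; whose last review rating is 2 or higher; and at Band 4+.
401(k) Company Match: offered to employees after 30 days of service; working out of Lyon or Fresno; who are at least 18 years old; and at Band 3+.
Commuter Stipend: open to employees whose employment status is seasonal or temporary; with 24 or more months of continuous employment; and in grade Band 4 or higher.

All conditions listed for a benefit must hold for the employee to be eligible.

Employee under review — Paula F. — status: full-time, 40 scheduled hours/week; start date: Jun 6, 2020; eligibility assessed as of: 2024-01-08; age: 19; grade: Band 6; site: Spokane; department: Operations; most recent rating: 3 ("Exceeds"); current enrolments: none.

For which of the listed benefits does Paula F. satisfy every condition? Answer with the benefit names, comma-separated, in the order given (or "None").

Service from Jun 6, 2020 to 2024-01-08: 1311 days.
Childcare Subsidy — service 1311 days ≥ 1 year (≈365 days) ✓; site Spokane ✗ (not Portland) → not eligible.
Adoption Assistance — status full-time ✓ (not excluded); service 1311 days < 5 years (≈1825 days) ✗ → not eligible.
Equity Grant Program — status full-time ✓ (not excluded); service 1311 days < 5 years (≈1825 days) ✗ → not eligible.
Paid Family Leave — service 1311 days ≥ 18 months (≈540 days) ✓; site Spokane ✓; dept Operations ✗ → not eligible.
Bereavement Leave — status full-time ✓; service 1311 days ≥ 6 weeks (≈42 days) ✓; rating 3 ≥ 2 ✓; grade Band 6 ≥ Band 4 ✓ → eligible.
401(k) Company Match — service 1311 days ≥ 30 days ✓; site Spokane ✗ (not Lyon or Fresno) → not eligible.
Commuter Stipend — status full-time ✗ (requires seasonal or temporary) → not eligible.

Bereavement Leave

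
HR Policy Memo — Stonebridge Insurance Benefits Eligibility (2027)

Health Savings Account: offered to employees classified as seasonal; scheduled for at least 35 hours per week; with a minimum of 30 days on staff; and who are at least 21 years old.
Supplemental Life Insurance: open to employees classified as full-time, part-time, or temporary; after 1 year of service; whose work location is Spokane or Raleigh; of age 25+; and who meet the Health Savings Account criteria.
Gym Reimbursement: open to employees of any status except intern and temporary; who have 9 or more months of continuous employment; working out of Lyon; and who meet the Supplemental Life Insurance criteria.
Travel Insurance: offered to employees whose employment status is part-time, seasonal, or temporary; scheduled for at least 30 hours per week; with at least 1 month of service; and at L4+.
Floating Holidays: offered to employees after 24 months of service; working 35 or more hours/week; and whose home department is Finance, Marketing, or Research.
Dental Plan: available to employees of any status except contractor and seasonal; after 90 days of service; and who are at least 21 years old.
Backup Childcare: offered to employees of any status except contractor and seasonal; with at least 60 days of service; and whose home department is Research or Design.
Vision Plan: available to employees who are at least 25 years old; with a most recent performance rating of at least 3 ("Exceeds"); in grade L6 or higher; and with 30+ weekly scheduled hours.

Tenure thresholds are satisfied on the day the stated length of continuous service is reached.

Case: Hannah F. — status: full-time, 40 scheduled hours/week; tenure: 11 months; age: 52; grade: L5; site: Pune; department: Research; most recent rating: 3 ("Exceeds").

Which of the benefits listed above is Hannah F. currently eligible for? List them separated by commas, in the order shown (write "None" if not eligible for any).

Health Savings Account — status full-time ✗ (requires seasonal) → not eligible.
Supplemental Life Insurance — status full-time ✓; service 11 months < 1 year (≈365 days) ✗ → not eligible.
Gym Reimbursement — status full-time ✓ (not excluded); service 11 months ≥ 9 months ✓; site Pune ✗ (not Lyon) → not eligible.
Travel Insurance — status full-time ✗ (requires part-time, seasonal, or temporary) → not eligible.
Floating Holidays — service 11 months < 24 months ✗ → not eligible.
Dental Plan — status full-time ✓ (not excluded); service 11 months ≥ 90 days ✓; age 52 ≥ 21 ✓ → eligible.
Backup Childcare — status full-time ✓ (not excluded); service 11 months ≥ 60 days ✓; dept Research ✓ → eligible.
Vision Plan — age 52 ≥ 25 ✓; rating 3 ≥ 3 ✓; grade L5 < L6 ✗ → not eligible.

Dental Plan, Backup Childcare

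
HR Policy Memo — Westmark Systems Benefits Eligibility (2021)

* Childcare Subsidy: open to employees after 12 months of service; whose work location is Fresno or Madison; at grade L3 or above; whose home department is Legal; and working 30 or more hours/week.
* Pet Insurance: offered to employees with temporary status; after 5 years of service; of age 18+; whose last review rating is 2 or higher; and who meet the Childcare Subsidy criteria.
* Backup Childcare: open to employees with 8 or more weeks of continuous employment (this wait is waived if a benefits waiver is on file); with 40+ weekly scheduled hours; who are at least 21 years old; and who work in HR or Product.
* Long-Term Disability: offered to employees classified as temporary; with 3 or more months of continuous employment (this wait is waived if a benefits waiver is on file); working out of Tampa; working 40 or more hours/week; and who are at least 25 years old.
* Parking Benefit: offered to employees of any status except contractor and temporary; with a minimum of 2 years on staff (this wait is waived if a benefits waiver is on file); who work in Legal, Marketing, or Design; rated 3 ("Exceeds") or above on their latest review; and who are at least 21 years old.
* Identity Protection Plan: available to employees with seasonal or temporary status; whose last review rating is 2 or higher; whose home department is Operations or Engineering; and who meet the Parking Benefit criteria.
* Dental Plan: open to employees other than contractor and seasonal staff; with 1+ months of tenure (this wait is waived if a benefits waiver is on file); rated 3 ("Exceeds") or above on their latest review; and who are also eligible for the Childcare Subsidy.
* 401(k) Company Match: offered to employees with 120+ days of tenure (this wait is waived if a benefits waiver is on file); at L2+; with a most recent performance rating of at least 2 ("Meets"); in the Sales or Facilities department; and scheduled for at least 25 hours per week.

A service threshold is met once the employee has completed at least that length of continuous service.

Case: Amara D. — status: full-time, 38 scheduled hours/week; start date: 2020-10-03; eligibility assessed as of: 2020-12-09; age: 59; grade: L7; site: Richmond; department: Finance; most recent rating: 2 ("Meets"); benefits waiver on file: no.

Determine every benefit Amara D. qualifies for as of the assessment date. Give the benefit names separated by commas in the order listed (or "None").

None

Service from 2020-10-03 to 2020-12-09: 67 days.
Childcare Subsidy — service 67 days < 12 months (≈360 days) ✗ → not eligible.
Pet Insurance — status full-time ✗ (requires temporary) → not eligible.
Backup Childcare — no waiver, service 67 days ≥ 8 weeks (≈56 days) ✓; 38 hrs/wk < 40 ✗ → not eligible.
Long-Term Disability — status full-time ✗ (requires temporary) → not eligible.
Parking Benefit — status full-time ✓ (not excluded); no waiver, service 67 days < 2 years (≈730 days) ✗ → not eligible.
Identity Protection Plan — status full-time ✗ (requires seasonal or temporary) → not eligible.
Dental Plan — status full-time ✓ (not excluded); no waiver, service 67 days ≥ 1 month (≈30 days) ✓; rating 2 < 3 ✗ → not eligible.
401(k) Company Match — no waiver, service 67 days < 120 days ✗ → not eligible.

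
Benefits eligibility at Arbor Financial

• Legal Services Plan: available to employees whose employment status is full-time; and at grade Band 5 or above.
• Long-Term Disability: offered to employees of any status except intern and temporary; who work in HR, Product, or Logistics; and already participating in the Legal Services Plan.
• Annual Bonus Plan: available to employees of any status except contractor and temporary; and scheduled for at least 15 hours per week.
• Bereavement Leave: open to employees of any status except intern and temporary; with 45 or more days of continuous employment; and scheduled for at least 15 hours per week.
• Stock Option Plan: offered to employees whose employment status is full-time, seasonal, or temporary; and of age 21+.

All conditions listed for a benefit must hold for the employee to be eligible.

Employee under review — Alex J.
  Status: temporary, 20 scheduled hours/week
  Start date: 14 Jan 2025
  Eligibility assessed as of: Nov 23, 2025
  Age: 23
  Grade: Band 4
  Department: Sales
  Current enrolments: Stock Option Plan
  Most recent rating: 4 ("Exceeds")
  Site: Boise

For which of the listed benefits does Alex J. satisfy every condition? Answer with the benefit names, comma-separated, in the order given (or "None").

Stock Option Plan

Service from 14 Jan 2025 to Nov 23, 2025: 313 days.
Legal Services Plan — status temporary ✗ (requires full-time) → not eligible.
Long-Term Disability — status temporary ✗ (excluded) → not eligible.
Annual Bonus Plan — status temporary ✗ (excluded) → not eligible.
Bereavement Leave — status temporary ✗ (excluded) → not eligible.
Stock Option Plan — status temporary ✓; age 23 ≥ 21 ✓ → eligible.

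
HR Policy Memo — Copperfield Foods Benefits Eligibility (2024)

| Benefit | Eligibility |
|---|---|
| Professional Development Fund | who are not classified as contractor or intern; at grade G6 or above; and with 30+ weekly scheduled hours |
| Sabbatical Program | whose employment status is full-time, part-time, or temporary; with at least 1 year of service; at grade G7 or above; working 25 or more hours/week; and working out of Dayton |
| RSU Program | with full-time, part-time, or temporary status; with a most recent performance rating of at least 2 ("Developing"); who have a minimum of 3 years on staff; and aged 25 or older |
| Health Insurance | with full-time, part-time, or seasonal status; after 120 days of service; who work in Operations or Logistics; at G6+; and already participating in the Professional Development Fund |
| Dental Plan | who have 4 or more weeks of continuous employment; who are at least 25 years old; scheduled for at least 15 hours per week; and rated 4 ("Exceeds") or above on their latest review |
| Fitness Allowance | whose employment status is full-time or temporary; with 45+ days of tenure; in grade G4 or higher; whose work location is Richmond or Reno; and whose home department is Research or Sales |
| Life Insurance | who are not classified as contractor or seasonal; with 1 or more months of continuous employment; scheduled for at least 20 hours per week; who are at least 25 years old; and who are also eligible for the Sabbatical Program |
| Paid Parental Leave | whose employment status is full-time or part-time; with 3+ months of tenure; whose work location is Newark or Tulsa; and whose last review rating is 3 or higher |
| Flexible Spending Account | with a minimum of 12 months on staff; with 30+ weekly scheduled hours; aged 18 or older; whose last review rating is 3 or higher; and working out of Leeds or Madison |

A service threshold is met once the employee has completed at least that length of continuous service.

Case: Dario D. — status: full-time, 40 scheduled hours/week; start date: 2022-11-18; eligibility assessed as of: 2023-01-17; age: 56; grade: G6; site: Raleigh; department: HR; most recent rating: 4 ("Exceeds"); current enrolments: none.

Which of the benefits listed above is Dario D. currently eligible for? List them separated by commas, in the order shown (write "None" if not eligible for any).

Service from 2022-11-18 to 2023-01-17: 60 days.
Professional Development Fund — status full-time ✓ (not excluded); grade G6 ≥ G6 ✓; 40 hrs/wk ≥ 30 ✓ → eligible.
Sabbatical Program — status full-time ✓; service 60 days < 1 year (≈365 days) ✗ → not eligible.
RSU Program — status full-time ✓; rating 4 ≥ 2 ✓; service 60 days < 3 years (≈1095 days) ✗ → not eligible.
Health Insurance — status full-time ✓; service 60 days < 120 days ✗ → not eligible.
Dental Plan — service 60 days ≥ 4 weeks (≈28 days) ✓; age 56 ≥ 25 ✓; 40 hrs/wk ≥ 15 ✓; rating 4 ≥ 4 ✓ → eligible.
Fitness Allowance — status full-time ✓; service 60 days ≥ 45 days ✓; grade G6 ≥ G4 ✓; site Raleigh ✗ (not Richmond or Reno) → not eligible.
Life Insurance — status full-time ✓ (not excluded); service 60 days ≥ 1 month (≈30 days) ✓; 40 hrs/wk ≥ 20 ✓; age 56 ≥ 25 ✓; not eligible for Sabbatical Program ✗ → not eligible.
Paid Parental Leave — status full-time ✓; service 60 days < 3 months (≈90 days) ✗ → not eligible.
Flexible Spending Account — service 60 days < 12 months (≈360 days) ✗ → not eligible.

Professional Development Fund, Dental Plan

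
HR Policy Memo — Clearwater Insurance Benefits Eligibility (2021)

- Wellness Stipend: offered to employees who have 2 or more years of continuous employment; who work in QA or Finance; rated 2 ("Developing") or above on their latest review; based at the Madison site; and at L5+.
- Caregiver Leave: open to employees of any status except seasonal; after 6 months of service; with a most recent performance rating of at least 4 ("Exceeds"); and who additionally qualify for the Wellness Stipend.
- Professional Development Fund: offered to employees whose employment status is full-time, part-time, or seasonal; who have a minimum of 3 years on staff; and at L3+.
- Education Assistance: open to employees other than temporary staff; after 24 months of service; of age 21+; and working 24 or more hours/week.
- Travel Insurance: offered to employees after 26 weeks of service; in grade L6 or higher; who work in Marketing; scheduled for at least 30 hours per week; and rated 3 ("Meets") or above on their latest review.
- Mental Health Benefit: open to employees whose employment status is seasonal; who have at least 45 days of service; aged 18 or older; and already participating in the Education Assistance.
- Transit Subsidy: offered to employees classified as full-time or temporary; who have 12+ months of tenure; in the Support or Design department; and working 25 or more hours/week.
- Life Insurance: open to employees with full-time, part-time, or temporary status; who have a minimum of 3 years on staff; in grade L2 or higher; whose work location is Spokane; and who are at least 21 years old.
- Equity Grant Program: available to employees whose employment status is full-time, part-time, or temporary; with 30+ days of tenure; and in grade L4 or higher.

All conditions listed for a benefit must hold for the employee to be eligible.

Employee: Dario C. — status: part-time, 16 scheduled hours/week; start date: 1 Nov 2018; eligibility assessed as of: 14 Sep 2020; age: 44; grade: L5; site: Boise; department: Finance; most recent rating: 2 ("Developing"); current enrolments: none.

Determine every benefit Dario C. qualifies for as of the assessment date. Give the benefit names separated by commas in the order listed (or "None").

Equity Grant Program

Service from 1 Nov 2018 to 14 Sep 2020: 683 days.
Wellness Stipend — service 683 days < 2 years (≈730 days) ✗ → not eligible.
Caregiver Leave — status part-time ✓ (not excluded); service 683 days ≥ 6 months (≈180 days) ✓; rating 2 < 4 ✗ → not eligible.
Professional Development Fund — status part-time ✓; service 683 days < 3 years (≈1095 days) ✗ → not eligible.
Education Assistance — status part-time ✓ (not excluded); service 683 days < 24 months (≈720 days) ✗ → not eligible.
Travel Insurance — service 683 days ≥ 26 weeks (≈182 days) ✓; grade L5 < L6 ✗ → not eligible.
Mental Health Benefit — status part-time ✗ (requires seasonal) → not eligible.
Transit Subsidy — status part-time ✗ (requires full-time or temporary) → not eligible.
Life Insurance — status part-time ✓; service 683 days < 3 years (≈1095 days) ✗ → not eligible.
Equity Grant Program — status part-time ✓; service 683 days ≥ 30 days ✓; grade L5 ≥ L4 ✓ → eligible.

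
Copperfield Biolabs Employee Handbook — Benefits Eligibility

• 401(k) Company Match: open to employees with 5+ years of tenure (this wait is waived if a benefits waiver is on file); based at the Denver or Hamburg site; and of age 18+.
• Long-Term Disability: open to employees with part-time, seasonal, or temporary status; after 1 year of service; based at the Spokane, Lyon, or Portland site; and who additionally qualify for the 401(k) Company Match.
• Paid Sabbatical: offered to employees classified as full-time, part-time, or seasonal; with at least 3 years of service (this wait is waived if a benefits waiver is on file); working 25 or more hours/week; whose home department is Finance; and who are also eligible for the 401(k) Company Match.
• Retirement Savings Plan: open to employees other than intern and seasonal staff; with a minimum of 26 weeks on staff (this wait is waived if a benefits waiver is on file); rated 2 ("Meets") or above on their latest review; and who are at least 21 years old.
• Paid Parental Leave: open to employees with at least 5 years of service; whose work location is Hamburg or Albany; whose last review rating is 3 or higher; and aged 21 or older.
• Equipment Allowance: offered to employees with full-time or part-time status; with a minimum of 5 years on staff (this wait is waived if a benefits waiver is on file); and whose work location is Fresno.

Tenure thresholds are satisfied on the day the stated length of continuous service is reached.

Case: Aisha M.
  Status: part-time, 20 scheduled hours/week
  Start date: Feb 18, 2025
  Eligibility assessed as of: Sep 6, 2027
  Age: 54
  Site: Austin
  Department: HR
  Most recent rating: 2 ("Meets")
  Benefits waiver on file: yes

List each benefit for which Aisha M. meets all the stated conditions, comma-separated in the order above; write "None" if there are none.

Service from Feb 18, 2025 to Sep 6, 2027: 930 days.
401(k) Company Match — benefits waiver on file ✓; site Austin ✗ (not Denver or Hamburg) → not eligible.
Long-Term Disability — status part-time ✓; service 930 days ≥ 1 year (≈365 days) ✓; site Austin ✗ (not Spokane, Lyon, or Portland) → not eligible.
Paid Sabbatical — status part-time ✓; benefits waiver on file ✓; 20 hrs/wk < 25 ✗ → not eligible.
Retirement Savings Plan — status part-time ✓ (not excluded); benefits waiver on file ✓; rating 2 ≥ 2 ✓; age 54 ≥ 21 ✓ → eligible.
Paid Parental Leave — service 930 days < 5 years (≈1825 days) ✗ → not eligible.
Equipment Allowance — status part-time ✓; benefits waiver on file ✓; site Austin ✗ (not Fresno) → not eligible.

Retirement Savings Plan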